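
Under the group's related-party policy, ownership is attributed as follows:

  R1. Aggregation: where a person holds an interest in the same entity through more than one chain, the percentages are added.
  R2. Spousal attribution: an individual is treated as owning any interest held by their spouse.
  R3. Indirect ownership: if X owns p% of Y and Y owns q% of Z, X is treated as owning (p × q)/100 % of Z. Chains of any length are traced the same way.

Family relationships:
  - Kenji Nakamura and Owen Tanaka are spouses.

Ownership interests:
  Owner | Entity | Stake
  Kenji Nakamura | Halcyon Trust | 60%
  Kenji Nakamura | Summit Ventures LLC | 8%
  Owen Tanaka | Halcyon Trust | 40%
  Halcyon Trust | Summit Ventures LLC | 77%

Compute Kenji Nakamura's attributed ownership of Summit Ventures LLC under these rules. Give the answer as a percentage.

85%

By spousal attribution (R2), Kenji Nakamura is treated as also owning Owen Tanaka's interest in Halcyon Trust, giving 60% + 40% = 100%.
Chain via Halcyon Trust (R3): 100% × 77% = 77% of Summit Ventures LLC.
Direct interest in Summit Ventures LLC: 8%.
Aggregating (R1): 77% + 8% = 85%.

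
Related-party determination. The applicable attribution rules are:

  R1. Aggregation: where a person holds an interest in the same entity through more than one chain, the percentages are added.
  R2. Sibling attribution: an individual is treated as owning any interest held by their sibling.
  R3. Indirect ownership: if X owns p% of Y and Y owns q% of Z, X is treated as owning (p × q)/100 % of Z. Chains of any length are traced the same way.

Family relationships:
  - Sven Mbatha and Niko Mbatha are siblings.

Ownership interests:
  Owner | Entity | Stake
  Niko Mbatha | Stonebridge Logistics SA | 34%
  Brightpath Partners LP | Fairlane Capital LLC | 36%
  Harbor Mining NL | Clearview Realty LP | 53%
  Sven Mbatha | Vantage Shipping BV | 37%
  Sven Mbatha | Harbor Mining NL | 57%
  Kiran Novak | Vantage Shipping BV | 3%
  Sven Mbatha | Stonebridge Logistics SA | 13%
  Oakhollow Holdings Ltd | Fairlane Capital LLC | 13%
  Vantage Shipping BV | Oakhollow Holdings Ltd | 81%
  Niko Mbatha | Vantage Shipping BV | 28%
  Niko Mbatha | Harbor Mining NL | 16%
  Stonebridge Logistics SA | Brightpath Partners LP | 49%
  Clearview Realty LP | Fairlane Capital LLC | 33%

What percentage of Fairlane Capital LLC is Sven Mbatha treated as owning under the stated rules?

By sibling attribution (R2), Sven Mbatha is treated as also owning Niko Mbatha's interest in Vantage Shipping BV, giving 37% + 28% = 65%.
By sibling attribution (R2), Sven Mbatha is treated as also owning Niko Mbatha's interest in Harbor Mining NL, giving 57% + 16% = 73%.
By sibling attribution (R2), Sven Mbatha is treated as also owning Niko Mbatha's interest in Stonebridge Logistics SA, giving 13% + 34% = 47%.
Chain via Vantage Shipping BV → Oakhollow Holdings Ltd (R3): 65% × 81% × 13% = 6.8445% of Fairlane Capital LLC.
Chain via Harbor Mining NL → Clearview Realty LP (R3): 73% × 53% × 33% = 12.7677% of Fairlane Capital LLC.
Chain via Stonebridge Logistics SA → Brightpath Partners LP (R3): 47% × 49% × 36% = 8.2908% of Fairlane Capital LLC.
Aggregating (R1): 6.8445% + 12.7677% + 8.2908% = 27.903%.

27.903%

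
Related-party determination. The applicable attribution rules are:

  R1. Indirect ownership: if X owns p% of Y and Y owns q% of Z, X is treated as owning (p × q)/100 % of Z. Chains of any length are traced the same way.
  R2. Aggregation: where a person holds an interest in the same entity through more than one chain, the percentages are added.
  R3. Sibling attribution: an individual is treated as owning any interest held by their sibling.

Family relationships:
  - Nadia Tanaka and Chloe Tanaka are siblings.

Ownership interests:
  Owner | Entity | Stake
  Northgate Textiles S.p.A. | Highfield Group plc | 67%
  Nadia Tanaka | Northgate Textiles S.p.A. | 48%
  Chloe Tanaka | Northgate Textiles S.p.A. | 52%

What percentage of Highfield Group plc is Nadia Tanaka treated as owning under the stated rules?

By sibling attribution (R3), Nadia Tanaka is treated as also owning Chloe Tanaka's interest in Northgate Textiles S.p.A, giving 48% + 52% = 100%.
Chain via Northgate Textiles S.p.A. (R1): 100% × 67% = 67% of Highfield Group plc.

67%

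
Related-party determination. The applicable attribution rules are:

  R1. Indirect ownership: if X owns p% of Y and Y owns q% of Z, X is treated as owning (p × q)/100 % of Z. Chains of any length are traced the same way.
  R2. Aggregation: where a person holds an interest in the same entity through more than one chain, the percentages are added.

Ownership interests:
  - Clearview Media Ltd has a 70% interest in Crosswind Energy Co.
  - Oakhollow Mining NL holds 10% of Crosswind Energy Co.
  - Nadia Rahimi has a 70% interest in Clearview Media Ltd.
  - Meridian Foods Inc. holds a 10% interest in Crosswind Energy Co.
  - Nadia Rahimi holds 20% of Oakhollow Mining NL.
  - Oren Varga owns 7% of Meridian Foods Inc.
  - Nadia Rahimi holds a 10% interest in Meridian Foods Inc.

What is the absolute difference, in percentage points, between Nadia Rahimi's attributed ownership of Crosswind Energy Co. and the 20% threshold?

Chain via Oakhollow Mining NL (R1): 20% × 10% = 2% of Crosswind Energy Co.
Chain via Meridian Foods Inc. (R1): 10% × 10% = 1% of Crosswind Energy Co.
Chain via Clearview Media Ltd (R1): 70% × 70% = 49% of Crosswind Energy Co.
Aggregating (R2): 2% + 1% + 49% = 52%.
52% exceeds the 20% threshold by 32 percentage points.

32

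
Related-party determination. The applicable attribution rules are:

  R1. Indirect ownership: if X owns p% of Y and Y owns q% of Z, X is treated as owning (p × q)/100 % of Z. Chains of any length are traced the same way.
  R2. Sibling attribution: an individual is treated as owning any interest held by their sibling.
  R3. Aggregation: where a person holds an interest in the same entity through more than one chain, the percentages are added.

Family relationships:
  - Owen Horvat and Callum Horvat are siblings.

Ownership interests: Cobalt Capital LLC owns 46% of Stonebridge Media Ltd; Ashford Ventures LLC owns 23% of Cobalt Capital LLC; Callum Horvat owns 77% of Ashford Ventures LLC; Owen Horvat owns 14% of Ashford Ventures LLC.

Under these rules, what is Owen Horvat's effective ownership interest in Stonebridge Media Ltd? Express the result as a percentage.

By sibling attribution (R2), Owen Horvat is treated as also owning Callum Horvat's interest in Ashford Ventures LLC, giving 14% + 77% = 91%.
Chain via Ashford Ventures LLC → Cobalt Capital LLC (R1): 91% × 23% × 46% = 9.6278% of Stonebridge Media Ltd.

9.6278%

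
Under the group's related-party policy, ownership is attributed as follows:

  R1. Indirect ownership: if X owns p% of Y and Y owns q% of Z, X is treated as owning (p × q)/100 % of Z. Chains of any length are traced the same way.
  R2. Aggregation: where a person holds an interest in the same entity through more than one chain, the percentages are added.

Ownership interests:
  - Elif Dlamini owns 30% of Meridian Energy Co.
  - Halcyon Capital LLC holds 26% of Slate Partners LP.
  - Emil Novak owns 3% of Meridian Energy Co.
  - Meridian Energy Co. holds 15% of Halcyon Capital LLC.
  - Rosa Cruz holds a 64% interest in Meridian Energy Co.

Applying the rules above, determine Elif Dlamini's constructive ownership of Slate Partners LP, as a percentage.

Chain via Meridian Energy Co. → Halcyon Capital LLC (R1): 30% × 15% × 26% = 1.17% of Slate Partners LP.

1.17%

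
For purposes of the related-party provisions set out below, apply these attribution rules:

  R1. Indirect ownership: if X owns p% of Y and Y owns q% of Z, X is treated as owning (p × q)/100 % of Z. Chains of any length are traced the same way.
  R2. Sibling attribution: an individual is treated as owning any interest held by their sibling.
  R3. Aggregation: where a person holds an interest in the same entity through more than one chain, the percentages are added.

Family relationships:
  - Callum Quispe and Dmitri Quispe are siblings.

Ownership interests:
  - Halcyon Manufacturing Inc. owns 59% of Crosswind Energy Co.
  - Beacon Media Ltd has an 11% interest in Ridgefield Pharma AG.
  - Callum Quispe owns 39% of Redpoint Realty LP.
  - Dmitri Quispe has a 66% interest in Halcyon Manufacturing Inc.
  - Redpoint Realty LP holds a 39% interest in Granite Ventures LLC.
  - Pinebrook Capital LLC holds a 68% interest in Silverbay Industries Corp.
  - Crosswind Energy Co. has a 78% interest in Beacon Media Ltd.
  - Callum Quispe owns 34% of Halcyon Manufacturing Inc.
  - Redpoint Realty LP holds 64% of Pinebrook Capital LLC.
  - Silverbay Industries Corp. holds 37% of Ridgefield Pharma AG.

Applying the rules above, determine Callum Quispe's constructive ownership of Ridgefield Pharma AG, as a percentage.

By sibling attribution (R2), Callum Quispe is treated as also owning Dmitri Quispe's interest in Halcyon Manufacturing Inc, giving 34% + 66% = 100%.
Chain via Redpoint Realty LP → Pinebrook Capital LLC → Silverbay Industries Corp. (R1): 39% × 64% × 68% × 37% = 6.279936% of Ridgefield Pharma AG.
Chain via Halcyon Manufacturing Inc. → Crosswind Energy Co. → Beacon Media Ltd (R1): 100% × 59% × 78% × 11% = 5.0622% of Ridgefield Pharma AG.
Aggregating (R3): 6.279936% + 5.0622% = 11.342136%.

11.342136%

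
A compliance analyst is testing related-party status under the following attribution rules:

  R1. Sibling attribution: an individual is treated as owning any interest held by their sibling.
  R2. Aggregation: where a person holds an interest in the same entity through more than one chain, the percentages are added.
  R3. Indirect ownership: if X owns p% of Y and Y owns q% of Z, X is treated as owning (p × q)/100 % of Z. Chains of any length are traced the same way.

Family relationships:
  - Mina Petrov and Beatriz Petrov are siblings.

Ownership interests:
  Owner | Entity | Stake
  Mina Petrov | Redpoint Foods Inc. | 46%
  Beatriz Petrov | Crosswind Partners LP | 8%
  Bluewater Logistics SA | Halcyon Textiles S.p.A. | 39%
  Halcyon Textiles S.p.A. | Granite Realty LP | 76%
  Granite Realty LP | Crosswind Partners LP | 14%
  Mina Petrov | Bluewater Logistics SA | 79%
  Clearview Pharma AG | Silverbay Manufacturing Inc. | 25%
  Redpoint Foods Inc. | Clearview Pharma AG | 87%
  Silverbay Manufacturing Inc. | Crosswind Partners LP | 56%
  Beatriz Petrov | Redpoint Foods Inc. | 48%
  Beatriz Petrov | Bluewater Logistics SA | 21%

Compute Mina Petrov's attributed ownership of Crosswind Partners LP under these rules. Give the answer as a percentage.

By sibling attribution (R1), Mina Petrov is treated as also owning Beatriz Petrov's interest in Bluewater Logistics SA, giving 79% + 21% = 100%.
By sibling attribution (R1), Mina Petrov is treated as also owning Beatriz Petrov's interest in Redpoint Foods Inc, giving 46% + 48% = 94%.
By sibling attribution (R1), Mina Petrov is treated as owning Beatriz Petrov's 8% interest in Crosswind Partners LP.
Chain via Bluewater Logistics SA → Halcyon Textiles S.p.A. → Granite Realty LP (R3): 100% × 39% × 76% × 14% = 4.1496% of Crosswind Partners LP.
Chain via Redpoint Foods Inc. → Clearview Pharma AG → Silverbay Manufacturing Inc. (R3): 94% × 87% × 25% × 56% = 11.4492% of Crosswind Partners LP.
Direct interest in Crosswind Partners LP: 8%.
Aggregating (R2): 4.1496% + 11.4492% + 8% = 23.5988%.

23.5988%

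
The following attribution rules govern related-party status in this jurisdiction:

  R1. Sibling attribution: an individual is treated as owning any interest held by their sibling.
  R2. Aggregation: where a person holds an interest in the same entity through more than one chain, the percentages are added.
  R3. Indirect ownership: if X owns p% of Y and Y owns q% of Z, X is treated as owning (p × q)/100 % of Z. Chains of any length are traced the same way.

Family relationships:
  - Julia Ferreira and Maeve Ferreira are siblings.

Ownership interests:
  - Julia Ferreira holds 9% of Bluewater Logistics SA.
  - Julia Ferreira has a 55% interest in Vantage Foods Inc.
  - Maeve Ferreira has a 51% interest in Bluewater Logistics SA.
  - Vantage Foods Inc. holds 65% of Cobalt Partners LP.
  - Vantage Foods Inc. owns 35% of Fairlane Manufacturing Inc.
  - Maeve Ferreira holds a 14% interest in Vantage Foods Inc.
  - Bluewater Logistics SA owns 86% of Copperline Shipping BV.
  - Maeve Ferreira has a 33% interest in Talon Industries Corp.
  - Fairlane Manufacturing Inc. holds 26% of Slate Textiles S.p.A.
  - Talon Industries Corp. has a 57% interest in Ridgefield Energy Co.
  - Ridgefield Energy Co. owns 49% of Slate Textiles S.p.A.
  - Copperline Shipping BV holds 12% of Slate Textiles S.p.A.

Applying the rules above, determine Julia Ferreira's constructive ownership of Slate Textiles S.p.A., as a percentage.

By sibling attribution (R1), Julia Ferreira is treated as also owning Maeve Ferreira's interest in Vantage Foods Inc, giving 55% + 14% = 69%.
By sibling attribution (R1), Julia Ferreira is treated as also owning Maeve Ferreira's interest in Bluewater Logistics SA, giving 9% + 51% = 60%.
By sibling attribution (R1), Julia Ferreira is treated as owning Maeve Ferreira's 33% interest in Talon Industries Corp.
Chain via Vantage Foods Inc. → Fairlane Manufacturing Inc. (R3): 69% × 35% × 26% = 6.279% of Slate Textiles S.p.A.
Chain via Bluewater Logistics SA → Copperline Shipping BV (R3): 60% × 86% × 12% = 6.192% of Slate Textiles S.p.A.
Chain via Talon Industries Corp. → Ridgefield Energy Co. (R3): 33% × 57% × 49% = 9.2169% of Slate Textiles S.p.A.
Aggregating (R2): 6.279% + 6.192% + 9.2169% = 21.6879%.

21.6879%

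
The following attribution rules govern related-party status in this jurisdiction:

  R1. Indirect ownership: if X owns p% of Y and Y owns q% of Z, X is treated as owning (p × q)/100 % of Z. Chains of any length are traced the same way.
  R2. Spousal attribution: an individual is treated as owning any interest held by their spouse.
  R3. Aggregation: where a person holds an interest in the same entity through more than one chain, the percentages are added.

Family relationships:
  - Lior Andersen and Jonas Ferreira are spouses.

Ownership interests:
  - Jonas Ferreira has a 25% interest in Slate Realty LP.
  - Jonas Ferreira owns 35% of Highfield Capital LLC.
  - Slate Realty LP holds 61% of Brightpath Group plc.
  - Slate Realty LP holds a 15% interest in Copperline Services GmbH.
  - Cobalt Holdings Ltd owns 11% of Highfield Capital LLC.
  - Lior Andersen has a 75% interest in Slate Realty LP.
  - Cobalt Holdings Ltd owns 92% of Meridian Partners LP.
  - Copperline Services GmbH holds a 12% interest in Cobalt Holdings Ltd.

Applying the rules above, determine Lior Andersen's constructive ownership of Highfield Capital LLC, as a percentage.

By spousal attribution (R2), Lior Andersen is treated as also owning Jonas Ferreira's interest in Slate Realty LP, giving 75% + 25% = 100%.
By spousal attribution (R2), Lior Andersen is treated as owning Jonas Ferreira's 35% interest in Highfield Capital LLC.
Chain via Slate Realty LP → Copperline Services GmbH → Cobalt Holdings Ltd (R1): 100% × 15% × 12% × 11% = 0.198% of Highfield Capital LLC.
Direct interest in Highfield Capital LLC: 35%.
Aggregating (R3): 0.198% + 35% = 35.198%.

35.198%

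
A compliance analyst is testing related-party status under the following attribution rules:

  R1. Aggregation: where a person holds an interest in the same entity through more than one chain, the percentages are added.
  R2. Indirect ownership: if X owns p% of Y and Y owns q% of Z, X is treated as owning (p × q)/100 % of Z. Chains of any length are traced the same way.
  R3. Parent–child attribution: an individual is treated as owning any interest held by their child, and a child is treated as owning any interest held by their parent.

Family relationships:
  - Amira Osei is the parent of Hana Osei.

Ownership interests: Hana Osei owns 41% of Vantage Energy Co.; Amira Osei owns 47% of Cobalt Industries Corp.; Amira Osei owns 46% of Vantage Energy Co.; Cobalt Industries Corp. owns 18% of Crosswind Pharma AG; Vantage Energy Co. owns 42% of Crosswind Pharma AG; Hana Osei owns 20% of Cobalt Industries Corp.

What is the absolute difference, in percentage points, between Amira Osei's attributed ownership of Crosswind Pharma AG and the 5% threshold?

By parent–child attribution (R3), Amira Osei is treated as also owning Hana Osei's interest in Cobalt Industries Corp, giving 47% + 20% = 67%.
By parent–child attribution (R3), Amira Osei is treated as also owning Hana Osei's interest in Vantage Energy Co, giving 46% + 41% = 87%.
Chain via Cobalt Industries Corp. (R2): 67% × 18% = 12.06% of Crosswind Pharma AG.
Chain via Vantage Energy Co. (R2): 87% × 42% = 36.54% of Crosswind Pharma AG.
Aggregating (R1): 12.06% + 36.54% = 48.6%.
48.6% exceeds the 5% threshold by 43.6 percentage points.

43.6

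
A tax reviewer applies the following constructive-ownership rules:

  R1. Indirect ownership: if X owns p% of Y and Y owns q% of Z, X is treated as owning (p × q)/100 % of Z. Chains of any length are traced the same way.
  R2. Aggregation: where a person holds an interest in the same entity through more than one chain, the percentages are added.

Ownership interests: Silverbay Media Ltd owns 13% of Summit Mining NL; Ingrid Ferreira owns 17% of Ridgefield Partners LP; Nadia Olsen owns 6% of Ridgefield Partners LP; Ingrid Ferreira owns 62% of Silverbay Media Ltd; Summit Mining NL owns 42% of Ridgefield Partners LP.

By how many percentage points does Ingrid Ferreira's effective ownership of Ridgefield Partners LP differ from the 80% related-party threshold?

59.6148

Chain via Silverbay Media Ltd → Summit Mining NL (R1): 62% × 13% × 42% = 3.3852% of Ridgefield Partners LP.
Direct interest in Ridgefield Partners LP: 17%.
Aggregating (R2): 3.3852% + 17% = 20.3852%.
20.3852% falls short of the 80% threshold by 59.6148 percentage points.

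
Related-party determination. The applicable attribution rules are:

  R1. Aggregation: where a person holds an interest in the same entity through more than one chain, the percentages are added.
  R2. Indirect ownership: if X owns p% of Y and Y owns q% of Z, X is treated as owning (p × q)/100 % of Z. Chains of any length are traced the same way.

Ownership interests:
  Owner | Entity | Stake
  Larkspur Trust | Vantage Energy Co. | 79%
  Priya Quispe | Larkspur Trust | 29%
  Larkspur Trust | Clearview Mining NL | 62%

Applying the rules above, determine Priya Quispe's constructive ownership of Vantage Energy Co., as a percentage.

Chain via Larkspur Trust (R2): 29% × 79% = 22.91% of Vantage Energy Co.

22.91%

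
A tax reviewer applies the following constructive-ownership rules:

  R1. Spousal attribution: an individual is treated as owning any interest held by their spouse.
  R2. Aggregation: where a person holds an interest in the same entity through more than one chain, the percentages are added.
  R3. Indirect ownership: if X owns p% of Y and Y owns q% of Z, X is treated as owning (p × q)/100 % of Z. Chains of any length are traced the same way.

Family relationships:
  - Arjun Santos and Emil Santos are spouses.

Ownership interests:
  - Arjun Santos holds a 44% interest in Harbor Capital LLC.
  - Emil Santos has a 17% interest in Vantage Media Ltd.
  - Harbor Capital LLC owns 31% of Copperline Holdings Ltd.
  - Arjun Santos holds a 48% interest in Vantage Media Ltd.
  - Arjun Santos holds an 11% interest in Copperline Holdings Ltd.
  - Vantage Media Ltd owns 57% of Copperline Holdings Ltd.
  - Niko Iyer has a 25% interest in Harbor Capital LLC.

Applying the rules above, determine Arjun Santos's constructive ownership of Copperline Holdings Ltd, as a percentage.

By spousal attribution (R1), Arjun Santos is treated as also owning Emil Santos's interest in Vantage Media Ltd, giving 48% + 17% = 65%.
Chain via Vantage Media Ltd (R3): 65% × 57% = 37.05% of Copperline Holdings Ltd.
Chain via Harbor Capital LLC (R3): 44% × 31% = 13.64% of Copperline Holdings Ltd.
Direct interest in Copperline Holdings Ltd: 11%.
Aggregating (R2): 37.05% + 13.64% + 11% = 61.69%.

61.69%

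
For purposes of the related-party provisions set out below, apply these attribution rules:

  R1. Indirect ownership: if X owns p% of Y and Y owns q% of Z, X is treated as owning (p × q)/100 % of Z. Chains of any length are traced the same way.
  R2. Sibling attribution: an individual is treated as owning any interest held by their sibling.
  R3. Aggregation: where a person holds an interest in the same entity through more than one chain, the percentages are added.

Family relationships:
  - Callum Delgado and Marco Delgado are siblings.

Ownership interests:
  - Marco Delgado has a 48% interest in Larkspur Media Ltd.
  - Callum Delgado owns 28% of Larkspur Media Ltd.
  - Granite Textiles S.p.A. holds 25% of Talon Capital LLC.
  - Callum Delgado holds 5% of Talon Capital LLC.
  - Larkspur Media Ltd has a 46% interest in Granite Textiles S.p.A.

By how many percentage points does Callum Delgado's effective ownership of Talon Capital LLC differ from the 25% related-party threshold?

11.26

By sibling attribution (R2), Callum Delgado is treated as also owning Marco Delgado's interest in Larkspur Media Ltd, giving 28% + 48% = 76%.
Chain via Larkspur Media Ltd → Granite Textiles S.p.A. (R1): 76% × 46% × 25% = 8.74% of Talon Capital LLC.
Direct interest in Talon Capital LLC: 5%.
Aggregating (R3): 8.74% + 5% = 13.74%.
13.74% falls short of the 25% threshold by 11.26 percentage points.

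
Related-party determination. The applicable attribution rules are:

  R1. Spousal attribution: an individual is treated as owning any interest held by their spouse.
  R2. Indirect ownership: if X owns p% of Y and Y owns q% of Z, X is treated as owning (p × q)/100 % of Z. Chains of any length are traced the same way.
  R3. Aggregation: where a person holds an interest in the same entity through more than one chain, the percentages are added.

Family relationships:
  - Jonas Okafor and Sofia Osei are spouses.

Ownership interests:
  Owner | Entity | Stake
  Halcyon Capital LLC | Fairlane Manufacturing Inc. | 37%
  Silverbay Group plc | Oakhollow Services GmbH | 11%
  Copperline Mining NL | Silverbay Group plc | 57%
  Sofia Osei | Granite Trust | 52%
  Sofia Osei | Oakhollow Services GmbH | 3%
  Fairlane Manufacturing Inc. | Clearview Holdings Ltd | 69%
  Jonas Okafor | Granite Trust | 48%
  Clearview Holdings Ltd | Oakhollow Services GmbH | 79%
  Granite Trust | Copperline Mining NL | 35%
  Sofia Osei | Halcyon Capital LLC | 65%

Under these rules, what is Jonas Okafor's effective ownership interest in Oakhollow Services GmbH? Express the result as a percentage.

18.304155%

By spousal attribution (R1), Jonas Okafor is treated as also owning Sofia Osei's interest in Granite Trust, giving 48% + 52% = 100%.
By spousal attribution (R1), Jonas Okafor is treated as owning Sofia Osei's 65% interest in Halcyon Capital LLC.
By spousal attribution (R1), Jonas Okafor is treated as owning Sofia Osei's 3% interest in Oakhollow Services GmbH.
Chain via Granite Trust → Copperline Mining NL → Silverbay Group plc (R2): 100% × 35% × 57% × 11% = 2.1945% of Oakhollow Services GmbH.
Chain via Halcyon Capital LLC → Fairlane Manufacturing Inc. → Clearview Holdings Ltd (R2): 65% × 37% × 69% × 79% = 13.109655% of Oakhollow Services GmbH.
Direct interest in Oakhollow Services GmbH: 3%.
Aggregating (R3): 2.1945% + 13.109655% + 3% = 18.304155%.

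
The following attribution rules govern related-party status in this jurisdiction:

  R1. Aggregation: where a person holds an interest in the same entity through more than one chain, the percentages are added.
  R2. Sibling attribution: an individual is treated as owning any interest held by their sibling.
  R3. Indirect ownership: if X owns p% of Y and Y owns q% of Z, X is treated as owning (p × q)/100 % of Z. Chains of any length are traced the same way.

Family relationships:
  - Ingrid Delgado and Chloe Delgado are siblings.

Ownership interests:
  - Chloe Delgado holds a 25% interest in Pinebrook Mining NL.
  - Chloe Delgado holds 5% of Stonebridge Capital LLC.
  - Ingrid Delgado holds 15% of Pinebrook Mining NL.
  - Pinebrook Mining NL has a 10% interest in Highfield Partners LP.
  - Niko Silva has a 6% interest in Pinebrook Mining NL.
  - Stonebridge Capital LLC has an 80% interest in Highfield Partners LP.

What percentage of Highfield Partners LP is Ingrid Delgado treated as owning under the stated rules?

8%

By sibling attribution (R2), Ingrid Delgado is treated as also owning Chloe Delgado's interest in Pinebrook Mining NL, giving 15% + 25% = 40%.
By sibling attribution (R2), Ingrid Delgado is treated as owning Chloe Delgado's 5% interest in Stonebridge Capital LLC.
Chain via Pinebrook Mining NL (R3): 40% × 10% = 4% of Highfield Partners LP.
Chain via Stonebridge Capital LLC (R3): 5% × 80% = 4% of Highfield Partners LP.
Aggregating (R1): 4% + 4% = 8%.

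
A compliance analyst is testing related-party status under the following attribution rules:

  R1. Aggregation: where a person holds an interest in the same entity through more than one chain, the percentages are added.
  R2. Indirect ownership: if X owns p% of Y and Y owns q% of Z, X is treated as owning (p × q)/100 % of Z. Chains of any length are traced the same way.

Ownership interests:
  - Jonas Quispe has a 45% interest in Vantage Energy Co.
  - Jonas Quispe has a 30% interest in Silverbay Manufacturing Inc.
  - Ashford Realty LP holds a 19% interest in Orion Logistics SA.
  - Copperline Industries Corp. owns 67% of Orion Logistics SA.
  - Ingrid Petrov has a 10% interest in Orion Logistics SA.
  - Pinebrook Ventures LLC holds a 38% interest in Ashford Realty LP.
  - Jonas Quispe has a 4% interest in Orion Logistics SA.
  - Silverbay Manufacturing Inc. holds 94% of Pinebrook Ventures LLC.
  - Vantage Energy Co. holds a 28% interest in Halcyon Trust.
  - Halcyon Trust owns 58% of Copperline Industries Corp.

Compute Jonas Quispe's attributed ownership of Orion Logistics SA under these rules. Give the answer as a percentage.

10.9324%

Chain via Silverbay Manufacturing Inc. → Pinebrook Ventures LLC → Ashford Realty LP (R2): 30% × 94% × 38% × 19% = 2.03604% of Orion Logistics SA.
Chain via Vantage Energy Co. → Halcyon Trust → Copperline Industries Corp. (R2): 45% × 28% × 58% × 67% = 4.89636% of Orion Logistics SA.
Direct interest in Orion Logistics SA: 4%.
Aggregating (R1): 2.03604% + 4.89636% + 4% = 10.9324%.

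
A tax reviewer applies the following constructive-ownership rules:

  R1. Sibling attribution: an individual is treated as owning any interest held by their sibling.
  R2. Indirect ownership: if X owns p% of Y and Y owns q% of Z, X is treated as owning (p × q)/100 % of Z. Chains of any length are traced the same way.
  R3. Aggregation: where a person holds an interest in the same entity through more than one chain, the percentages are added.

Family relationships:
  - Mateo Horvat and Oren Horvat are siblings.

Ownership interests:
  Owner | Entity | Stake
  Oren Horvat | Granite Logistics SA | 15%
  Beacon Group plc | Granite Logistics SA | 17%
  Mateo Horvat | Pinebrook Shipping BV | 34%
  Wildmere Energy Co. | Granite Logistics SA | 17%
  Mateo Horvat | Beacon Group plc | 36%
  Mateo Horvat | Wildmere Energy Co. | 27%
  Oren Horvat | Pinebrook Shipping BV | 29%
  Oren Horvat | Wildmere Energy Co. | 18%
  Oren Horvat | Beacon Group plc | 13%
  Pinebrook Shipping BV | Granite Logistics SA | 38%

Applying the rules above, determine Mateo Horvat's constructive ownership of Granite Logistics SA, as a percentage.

54.92%

By sibling attribution (R1), Mateo Horvat is treated as also owning Oren Horvat's interest in Wildmere Energy Co, giving 27% + 18% = 45%.
By sibling attribution (R1), Mateo Horvat is treated as also owning Oren Horvat's interest in Beacon Group plc, giving 36% + 13% = 49%.
By sibling attribution (R1), Mateo Horvat is treated as also owning Oren Horvat's interest in Pinebrook Shipping BV, giving 34% + 29% = 63%.
By sibling attribution (R1), Mateo Horvat is treated as owning Oren Horvat's 15% interest in Granite Logistics SA.
Chain via Wildmere Energy Co. (R2): 45% × 17% = 7.65% of Granite Logistics SA.
Chain via Beacon Group plc (R2): 49% × 17% = 8.33% of Granite Logistics SA.
Chain via Pinebrook Shipping BV (R2): 63% × 38% = 23.94% of Granite Logistics SA.
Direct interest in Granite Logistics SA: 15%.
Aggregating (R3): 7.65% + 8.33% + 23.94% + 15% = 54.92%.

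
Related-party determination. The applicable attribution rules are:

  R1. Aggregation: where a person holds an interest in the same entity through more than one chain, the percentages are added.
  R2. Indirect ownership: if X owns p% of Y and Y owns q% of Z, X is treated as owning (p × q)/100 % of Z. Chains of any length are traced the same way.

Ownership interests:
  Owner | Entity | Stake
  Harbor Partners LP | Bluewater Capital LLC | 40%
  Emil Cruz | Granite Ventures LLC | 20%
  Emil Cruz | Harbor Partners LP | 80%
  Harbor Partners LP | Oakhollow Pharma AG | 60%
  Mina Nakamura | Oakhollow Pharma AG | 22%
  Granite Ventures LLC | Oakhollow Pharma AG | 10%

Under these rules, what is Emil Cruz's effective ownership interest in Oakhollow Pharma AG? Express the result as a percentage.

Chain via Granite Ventures LLC (R2): 20% × 10% = 2% of Oakhollow Pharma AG.
Chain via Harbor Partners LP (R2): 80% × 60% = 48% of Oakhollow Pharma AG.
Aggregating (R1): 2% + 48% = 50%.

50%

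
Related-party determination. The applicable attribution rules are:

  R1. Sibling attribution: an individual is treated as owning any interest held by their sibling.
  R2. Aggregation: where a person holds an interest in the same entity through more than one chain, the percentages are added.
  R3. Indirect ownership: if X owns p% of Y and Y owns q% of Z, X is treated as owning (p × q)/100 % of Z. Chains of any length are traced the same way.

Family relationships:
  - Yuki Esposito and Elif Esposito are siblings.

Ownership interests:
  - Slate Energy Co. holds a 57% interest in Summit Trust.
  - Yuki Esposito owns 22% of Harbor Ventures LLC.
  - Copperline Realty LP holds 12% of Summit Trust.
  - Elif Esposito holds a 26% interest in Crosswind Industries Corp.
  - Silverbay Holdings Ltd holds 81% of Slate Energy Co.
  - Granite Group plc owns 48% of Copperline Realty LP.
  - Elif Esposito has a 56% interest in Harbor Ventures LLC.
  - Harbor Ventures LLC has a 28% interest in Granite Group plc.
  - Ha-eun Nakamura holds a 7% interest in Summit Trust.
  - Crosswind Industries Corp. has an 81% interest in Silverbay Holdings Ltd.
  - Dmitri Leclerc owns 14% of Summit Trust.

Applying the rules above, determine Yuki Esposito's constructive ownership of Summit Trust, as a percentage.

10.981386%

By sibling attribution (R1), Yuki Esposito is treated as also owning Elif Esposito's interest in Harbor Ventures LLC, giving 22% + 56% = 78%.
By sibling attribution (R1), Yuki Esposito is treated as owning Elif Esposito's 26% interest in Crosswind Industries Corp.
Chain via Harbor Ventures LLC → Granite Group plc → Copperline Realty LP (R3): 78% × 28% × 48% × 12% = 1.257984% of Summit Trust.
Chain via Crosswind Industries Corp. → Silverbay Holdings Ltd → Slate Energy Co. (R3): 26% × 81% × 81% × 57% = 9.723402% of Summit Trust.
Aggregating (R2): 1.257984% + 9.723402% = 10.981386%.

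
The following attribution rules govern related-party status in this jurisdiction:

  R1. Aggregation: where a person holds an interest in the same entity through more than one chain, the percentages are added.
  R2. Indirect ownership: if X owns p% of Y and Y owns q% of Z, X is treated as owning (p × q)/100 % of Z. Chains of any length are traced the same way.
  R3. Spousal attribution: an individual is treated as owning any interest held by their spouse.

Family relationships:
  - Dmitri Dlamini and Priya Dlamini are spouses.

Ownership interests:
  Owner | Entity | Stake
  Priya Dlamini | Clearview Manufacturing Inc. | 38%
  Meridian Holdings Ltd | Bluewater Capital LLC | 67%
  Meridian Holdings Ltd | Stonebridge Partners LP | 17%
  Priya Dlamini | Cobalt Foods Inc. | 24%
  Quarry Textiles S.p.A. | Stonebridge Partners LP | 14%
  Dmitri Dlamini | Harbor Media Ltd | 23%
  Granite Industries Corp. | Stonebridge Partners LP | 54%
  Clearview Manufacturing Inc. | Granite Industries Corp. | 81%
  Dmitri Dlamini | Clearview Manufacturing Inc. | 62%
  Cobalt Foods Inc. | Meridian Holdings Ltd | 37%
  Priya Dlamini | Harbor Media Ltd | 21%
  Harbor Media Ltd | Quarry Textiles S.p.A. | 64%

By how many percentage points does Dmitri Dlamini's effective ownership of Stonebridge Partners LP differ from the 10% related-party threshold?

39.192

By spousal attribution (R3), Dmitri Dlamini is treated as also owning Priya Dlamini's interest in Harbor Media Ltd, giving 23% + 21% = 44%.
By spousal attribution (R3), Dmitri Dlamini is treated as also owning Priya Dlamini's interest in Clearview Manufacturing Inc, giving 62% + 38% = 100%.
By spousal attribution (R3), Dmitri Dlamini is treated as owning Priya Dlamini's 24% interest in Cobalt Foods Inc.
Chain via Harbor Media Ltd → Quarry Textiles S.p.A. (R2): 44% × 64% × 14% = 3.9424% of Stonebridge Partners LP.
Chain via Clearview Manufacturing Inc. → Granite Industries Corp. (R2): 100% × 81% × 54% = 43.74% of Stonebridge Partners LP.
Chain via Cobalt Foods Inc. → Meridian Holdings Ltd (R2): 24% × 37% × 17% = 1.5096% of Stonebridge Partners LP.
Aggregating (R1): 3.9424% + 43.74% + 1.5096% = 49.192%.
49.192% exceeds the 10% threshold by 39.192 percentage points.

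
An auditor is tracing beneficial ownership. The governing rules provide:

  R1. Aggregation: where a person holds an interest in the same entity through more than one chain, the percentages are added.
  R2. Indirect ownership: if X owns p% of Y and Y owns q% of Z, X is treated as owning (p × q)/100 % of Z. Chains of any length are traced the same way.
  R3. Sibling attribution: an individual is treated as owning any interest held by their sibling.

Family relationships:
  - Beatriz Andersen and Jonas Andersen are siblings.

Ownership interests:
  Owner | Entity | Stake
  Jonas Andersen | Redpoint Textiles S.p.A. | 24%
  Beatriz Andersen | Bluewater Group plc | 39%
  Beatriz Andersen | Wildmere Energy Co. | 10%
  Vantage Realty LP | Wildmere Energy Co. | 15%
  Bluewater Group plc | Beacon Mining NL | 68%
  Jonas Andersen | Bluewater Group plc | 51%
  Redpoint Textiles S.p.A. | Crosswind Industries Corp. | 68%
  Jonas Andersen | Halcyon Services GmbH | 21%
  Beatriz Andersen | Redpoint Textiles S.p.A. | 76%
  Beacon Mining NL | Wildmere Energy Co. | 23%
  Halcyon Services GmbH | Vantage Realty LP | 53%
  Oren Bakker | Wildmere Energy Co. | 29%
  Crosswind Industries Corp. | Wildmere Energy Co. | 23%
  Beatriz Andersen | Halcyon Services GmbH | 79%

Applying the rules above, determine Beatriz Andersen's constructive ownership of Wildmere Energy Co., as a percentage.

By sibling attribution (R3), Beatriz Andersen is treated as also owning Jonas Andersen's interest in Redpoint Textiles S.p.A, giving 76% + 24% = 100%.
By sibling attribution (R3), Beatriz Andersen is treated as also owning Jonas Andersen's interest in Halcyon Services GmbH, giving 79% + 21% = 100%.
By sibling attribution (R3), Beatriz Andersen is treated as also owning Jonas Andersen's interest in Bluewater Group plc, giving 39% + 51% = 90%.
Chain via Redpoint Textiles S.p.A. → Crosswind Industries Corp. (R2): 100% × 68% × 23% = 15.64% of Wildmere Energy Co.
Chain via Halcyon Services GmbH → Vantage Realty LP (R2): 100% × 53% × 15% = 7.95% of Wildmere Energy Co.
Chain via Bluewater Group plc → Beacon Mining NL (R2): 90% × 68% × 23% = 14.076% of Wildmere Energy Co.
Direct interest in Wildmere Energy Co: 10%.
Aggregating (R1): 15.64% + 7.95% + 14.076% + 10% = 47.666%.

47.666%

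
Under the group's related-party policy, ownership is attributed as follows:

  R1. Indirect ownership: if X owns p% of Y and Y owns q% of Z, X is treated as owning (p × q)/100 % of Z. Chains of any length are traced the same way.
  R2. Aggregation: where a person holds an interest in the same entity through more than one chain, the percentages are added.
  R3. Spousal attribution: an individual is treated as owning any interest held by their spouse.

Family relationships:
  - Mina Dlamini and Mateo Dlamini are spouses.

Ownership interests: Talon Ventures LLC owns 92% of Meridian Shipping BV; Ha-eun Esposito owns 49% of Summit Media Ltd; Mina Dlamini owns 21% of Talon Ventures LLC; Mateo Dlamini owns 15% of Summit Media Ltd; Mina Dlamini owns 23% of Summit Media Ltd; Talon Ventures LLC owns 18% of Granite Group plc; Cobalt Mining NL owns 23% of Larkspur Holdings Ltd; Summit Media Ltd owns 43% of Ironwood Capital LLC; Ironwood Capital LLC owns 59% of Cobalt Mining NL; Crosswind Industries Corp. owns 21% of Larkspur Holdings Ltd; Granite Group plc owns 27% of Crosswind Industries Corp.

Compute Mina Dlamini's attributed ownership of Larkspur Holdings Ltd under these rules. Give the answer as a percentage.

By spousal attribution (R3), Mina Dlamini is treated as also owning Mateo Dlamini's interest in Summit Media Ltd, giving 23% + 15% = 38%.
Chain via Talon Ventures LLC → Granite Group plc → Crosswind Industries Corp. (R1): 21% × 18% × 27% × 21% = 0.214326% of Larkspur Holdings Ltd.
Chain via Summit Media Ltd → Ironwood Capital LLC → Cobalt Mining NL (R1): 38% × 43% × 59% × 23% = 2.217338% of Larkspur Holdings Ltd.
Aggregating (R2): 0.214326% + 2.217338% = 2.431664%.

2.431664%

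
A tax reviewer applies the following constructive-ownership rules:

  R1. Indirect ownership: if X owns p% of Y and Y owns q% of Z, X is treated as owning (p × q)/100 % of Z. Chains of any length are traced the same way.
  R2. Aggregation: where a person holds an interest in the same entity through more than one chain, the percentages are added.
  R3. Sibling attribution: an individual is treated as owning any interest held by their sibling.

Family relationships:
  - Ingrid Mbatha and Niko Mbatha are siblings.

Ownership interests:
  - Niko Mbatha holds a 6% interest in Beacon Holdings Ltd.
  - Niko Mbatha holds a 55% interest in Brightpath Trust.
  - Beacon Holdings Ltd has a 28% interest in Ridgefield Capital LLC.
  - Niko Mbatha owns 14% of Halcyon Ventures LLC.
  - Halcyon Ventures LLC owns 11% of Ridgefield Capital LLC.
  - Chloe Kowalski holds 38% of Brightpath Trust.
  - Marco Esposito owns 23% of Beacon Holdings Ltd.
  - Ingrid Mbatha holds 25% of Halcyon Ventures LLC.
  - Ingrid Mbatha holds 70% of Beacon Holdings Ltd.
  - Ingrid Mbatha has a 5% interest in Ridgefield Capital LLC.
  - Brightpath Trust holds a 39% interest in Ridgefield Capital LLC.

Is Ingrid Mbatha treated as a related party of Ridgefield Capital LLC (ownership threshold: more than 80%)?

No

By sibling attribution (R3), Ingrid Mbatha is treated as also owning Niko Mbatha's interest in Beacon Holdings Ltd, giving 70% + 6% = 76%.
By sibling attribution (R3), Ingrid Mbatha is treated as also owning Niko Mbatha's interest in Halcyon Ventures LLC, giving 25% + 14% = 39%.
By sibling attribution (R3), Ingrid Mbatha is treated as owning Niko Mbatha's 55% interest in Brightpath Trust.
Chain via Beacon Holdings Ltd (R1): 76% × 28% = 21.28% of Ridgefield Capital LLC.
Chain via Halcyon Ventures LLC (R1): 39% × 11% = 4.29% of Ridgefield Capital LLC.
Direct interest in Ridgefield Capital LLC: 5%.
Chain via Brightpath Trust (R1): 55% × 39% = 21.45% of Ridgefield Capital LLC.
Aggregating (R2): 21.28% + 4.29% + 5% + 21.45% = 52.02%.
52.02% does not exceed the 80% threshold, so Ingrid is not a related party to Ridgefield Capital LLC.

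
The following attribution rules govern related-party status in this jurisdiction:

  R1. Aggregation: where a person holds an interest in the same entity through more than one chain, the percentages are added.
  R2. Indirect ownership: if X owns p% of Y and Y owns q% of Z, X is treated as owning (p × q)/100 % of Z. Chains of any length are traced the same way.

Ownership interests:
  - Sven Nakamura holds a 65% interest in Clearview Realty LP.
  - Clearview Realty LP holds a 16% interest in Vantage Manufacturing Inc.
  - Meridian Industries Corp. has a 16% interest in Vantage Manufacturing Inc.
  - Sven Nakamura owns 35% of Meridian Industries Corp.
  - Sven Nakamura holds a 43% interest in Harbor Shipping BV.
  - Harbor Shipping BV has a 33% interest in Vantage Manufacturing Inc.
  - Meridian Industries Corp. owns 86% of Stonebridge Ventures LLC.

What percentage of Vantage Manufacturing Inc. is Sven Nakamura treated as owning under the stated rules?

30.19%

Chain via Meridian Industries Corp. (R2): 35% × 16% = 5.6% of Vantage Manufacturing Inc.
Chain via Clearview Realty LP (R2): 65% × 16% = 10.4% of Vantage Manufacturing Inc.
Chain via Harbor Shipping BV (R2): 43% × 33% = 14.19% of Vantage Manufacturing Inc.
Aggregating (R1): 5.6% + 10.4% + 14.19% = 30.19%.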